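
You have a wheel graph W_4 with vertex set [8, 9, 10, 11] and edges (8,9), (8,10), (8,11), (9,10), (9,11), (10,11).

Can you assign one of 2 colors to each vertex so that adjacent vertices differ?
No, G is not 2-colorable

The clique on vertices [8, 9, 10, 11] has size 4 > 2, so it alone needs 4 colors.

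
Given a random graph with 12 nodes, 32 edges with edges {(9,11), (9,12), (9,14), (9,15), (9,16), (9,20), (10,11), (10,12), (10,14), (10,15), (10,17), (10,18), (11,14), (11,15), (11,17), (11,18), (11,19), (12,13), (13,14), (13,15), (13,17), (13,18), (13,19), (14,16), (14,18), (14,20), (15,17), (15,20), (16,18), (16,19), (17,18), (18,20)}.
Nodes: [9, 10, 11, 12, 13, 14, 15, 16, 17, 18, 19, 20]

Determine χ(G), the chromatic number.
χ(G) = 4

Clique number ω(G) = 4 (lower bound: χ ≥ ω).
The clique on [10, 11, 17, 18] has size 4, forcing χ ≥ 4, and the coloring below uses 4 colors, so χ(G) = 4.
A valid 4-coloring: color 1: [12, 15, 18, 19]; color 2: [14, 17]; color 3: [11, 13, 16, 20]; color 4: [9, 10].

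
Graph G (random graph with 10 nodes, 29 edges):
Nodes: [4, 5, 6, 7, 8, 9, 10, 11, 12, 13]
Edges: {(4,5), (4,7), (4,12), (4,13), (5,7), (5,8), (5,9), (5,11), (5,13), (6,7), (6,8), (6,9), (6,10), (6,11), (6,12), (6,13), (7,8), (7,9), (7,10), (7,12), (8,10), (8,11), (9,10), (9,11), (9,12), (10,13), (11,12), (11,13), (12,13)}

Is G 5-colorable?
Yes, G is 5-colorable

A valid 5-coloring: color 1: [4, 6]; color 2: [7, 11]; color 3: [5, 10, 12]; color 4: [8, 9, 13].
(χ(G) = 4 ≤ 5.)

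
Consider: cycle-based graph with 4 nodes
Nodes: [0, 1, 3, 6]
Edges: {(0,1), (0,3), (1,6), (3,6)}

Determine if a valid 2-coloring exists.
Yes, G is 2-colorable

A valid 2-coloring: color 1: [0, 6]; color 2: [1, 3].
(χ(G) = 2 ≤ 2.)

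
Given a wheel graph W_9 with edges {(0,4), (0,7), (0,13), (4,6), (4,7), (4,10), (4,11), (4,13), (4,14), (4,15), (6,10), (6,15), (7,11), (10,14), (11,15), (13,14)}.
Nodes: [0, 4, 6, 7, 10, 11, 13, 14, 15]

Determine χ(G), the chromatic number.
Clique number ω(G) = 3 (lower bound: χ ≥ ω).
The clique on [0, 4, 13] has size 3, forcing χ ≥ 3, and the coloring below uses 3 colors, so χ(G) = 3.
A valid 3-coloring: color 1: [4]; color 2: [7, 10, 13, 15]; color 3: [0, 6, 11, 14].

χ(G) = 3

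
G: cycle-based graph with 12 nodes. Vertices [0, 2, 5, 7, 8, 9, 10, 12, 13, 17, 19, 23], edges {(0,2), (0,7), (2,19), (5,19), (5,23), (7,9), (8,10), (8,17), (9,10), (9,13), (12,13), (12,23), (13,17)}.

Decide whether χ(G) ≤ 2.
Odd cycle [10, 8, 17, 13, 9] needs 3 colors (χ ≥ 3).
Hence χ(G) ≥ 3 > 2, so no proper 2-coloring exists.

No, G is not 2-colorable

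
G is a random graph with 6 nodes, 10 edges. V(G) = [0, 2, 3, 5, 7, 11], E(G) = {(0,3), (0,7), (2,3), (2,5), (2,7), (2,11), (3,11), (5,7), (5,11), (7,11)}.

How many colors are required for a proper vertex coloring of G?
Clique number ω(G) = 4 (lower bound: χ ≥ ω).
The clique on [2, 5, 7, 11] has size 4, forcing χ ≥ 4, and the coloring below uses 4 colors, so χ(G) = 4.
A valid 4-coloring: color 1: [3, 7]; color 2: [0, 2]; color 3: [11]; color 4: [5].

χ(G) = 4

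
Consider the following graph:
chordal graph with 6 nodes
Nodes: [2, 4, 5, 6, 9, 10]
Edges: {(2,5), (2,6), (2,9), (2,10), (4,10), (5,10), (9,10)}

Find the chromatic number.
χ(G) = 3

Clique number ω(G) = 3 (lower bound: χ ≥ ω).
The clique on [2, 9, 10] has size 3, forcing χ ≥ 3, and the coloring below uses 3 colors, so χ(G) = 3.
A valid 3-coloring: color 1: [6, 10]; color 2: [2, 4]; color 3: [5, 9].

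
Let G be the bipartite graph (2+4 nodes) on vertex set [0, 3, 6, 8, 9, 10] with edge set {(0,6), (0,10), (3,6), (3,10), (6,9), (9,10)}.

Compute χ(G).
Clique number ω(G) = 2 (lower bound: χ ≥ ω).
The graph is bipartite (no odd cycle), so 2 colors suffice: χ(G) = 2.
A valid 2-coloring: color 1: [6, 8, 10]; color 2: [0, 3, 9].

χ(G) = 2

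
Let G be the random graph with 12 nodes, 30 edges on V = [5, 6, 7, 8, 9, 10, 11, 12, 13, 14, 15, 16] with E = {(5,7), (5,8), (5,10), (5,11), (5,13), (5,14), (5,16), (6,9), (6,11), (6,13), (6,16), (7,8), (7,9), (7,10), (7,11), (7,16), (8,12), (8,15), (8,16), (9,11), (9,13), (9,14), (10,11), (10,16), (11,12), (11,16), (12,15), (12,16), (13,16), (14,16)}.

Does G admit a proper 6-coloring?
A valid 6-coloring: color 1: [9, 15, 16]; color 2: [5, 6, 12]; color 3: [8, 11, 13, 14]; color 4: [7]; color 5: [10].
(χ(G) = 5 ≤ 6.)

Yes, G is 6-colorable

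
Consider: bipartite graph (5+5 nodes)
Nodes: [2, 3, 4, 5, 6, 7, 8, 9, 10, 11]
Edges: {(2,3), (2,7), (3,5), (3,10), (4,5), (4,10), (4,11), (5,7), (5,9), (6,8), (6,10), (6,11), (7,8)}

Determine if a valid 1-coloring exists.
Edge (2,3) forces its endpoints to differ, so 1 color is not enough.

No, G is not 1-colorable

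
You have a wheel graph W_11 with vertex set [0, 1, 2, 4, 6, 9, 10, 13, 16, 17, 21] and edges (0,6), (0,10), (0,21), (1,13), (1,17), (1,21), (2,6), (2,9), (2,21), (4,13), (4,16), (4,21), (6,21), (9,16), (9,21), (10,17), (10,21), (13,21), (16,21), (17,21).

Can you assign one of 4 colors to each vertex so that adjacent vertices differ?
Yes, G is 4-colorable

A valid 4-coloring: color 1: [21]; color 2: [1, 4, 6, 9, 10]; color 3: [0, 2, 13, 16, 17].
(χ(G) = 3 ≤ 4.)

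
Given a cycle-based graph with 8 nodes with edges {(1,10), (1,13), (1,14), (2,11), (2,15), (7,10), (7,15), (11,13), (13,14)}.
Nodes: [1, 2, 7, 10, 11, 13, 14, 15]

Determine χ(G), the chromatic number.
Clique number ω(G) = 3 (lower bound: χ ≥ ω).
The clique on [1, 13, 14] has size 3, forcing χ ≥ 3, and the coloring below uses 3 colors, so χ(G) = 3.
A valid 3-coloring: color 1: [1, 2, 7]; color 2: [10, 13, 15]; color 3: [11, 14].

χ(G) = 3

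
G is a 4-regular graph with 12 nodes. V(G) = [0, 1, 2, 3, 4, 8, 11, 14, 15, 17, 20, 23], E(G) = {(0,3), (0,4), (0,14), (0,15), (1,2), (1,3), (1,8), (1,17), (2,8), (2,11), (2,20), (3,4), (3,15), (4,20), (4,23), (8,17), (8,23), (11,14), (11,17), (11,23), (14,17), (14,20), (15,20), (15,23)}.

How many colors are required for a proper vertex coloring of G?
χ(G) = 3

Clique number ω(G) = 3 (lower bound: χ ≥ ω).
The clique on [0, 3, 4] has size 3, forcing χ ≥ 3, and the coloring below uses 3 colors, so χ(G) = 3.
A valid 3-coloring: color 1: [2, 3, 17, 23]; color 2: [4, 8, 14, 15]; color 3: [0, 1, 11, 20].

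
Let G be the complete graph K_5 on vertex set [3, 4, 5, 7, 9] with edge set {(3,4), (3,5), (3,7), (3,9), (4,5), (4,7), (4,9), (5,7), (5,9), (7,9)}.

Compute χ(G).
χ(G) = 5

Clique number ω(G) = 5 (lower bound: χ ≥ ω).
The clique on [3, 4, 5, 7, 9] has size 5, forcing χ ≥ 5, and the coloring below uses 5 colors, so χ(G) = 5.
A valid 5-coloring: color 1: [4]; color 2: [5]; color 3: [7]; color 4: [3]; color 5: [9].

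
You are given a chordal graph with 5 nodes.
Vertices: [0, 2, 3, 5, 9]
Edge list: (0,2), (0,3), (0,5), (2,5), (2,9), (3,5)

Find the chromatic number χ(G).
χ(G) = 3

Clique number ω(G) = 3 (lower bound: χ ≥ ω).
The clique on [0, 2, 5] has size 3, forcing χ ≥ 3, and the coloring below uses 3 colors, so χ(G) = 3.
A valid 3-coloring: color 1: [0, 9]; color 2: [2, 3]; color 3: [5].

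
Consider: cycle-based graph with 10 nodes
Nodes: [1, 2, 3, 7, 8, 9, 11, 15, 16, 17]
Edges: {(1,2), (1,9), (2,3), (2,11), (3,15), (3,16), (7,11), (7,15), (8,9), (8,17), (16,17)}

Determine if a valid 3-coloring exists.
A valid 3-coloring: color 1: [1, 3, 7, 8]; color 2: [2, 9, 15, 16]; color 3: [11, 17].
(χ(G) = 3 ≤ 3.)

Yes, G is 3-colorable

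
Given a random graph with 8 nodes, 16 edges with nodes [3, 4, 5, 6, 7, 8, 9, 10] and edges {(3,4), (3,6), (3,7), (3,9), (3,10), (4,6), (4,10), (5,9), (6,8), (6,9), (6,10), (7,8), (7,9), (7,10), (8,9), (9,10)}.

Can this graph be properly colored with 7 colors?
A valid 7-coloring: color 1: [4, 9]; color 2: [5, 6, 7]; color 3: [3, 8]; color 4: [10].
(χ(G) = 4 ≤ 7.)

Yes, G is 7-colorable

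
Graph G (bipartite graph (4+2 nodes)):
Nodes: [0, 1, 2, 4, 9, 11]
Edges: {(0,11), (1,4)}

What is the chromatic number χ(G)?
χ(G) = 2

Clique number ω(G) = 2 (lower bound: χ ≥ ω).
The graph is bipartite (no odd cycle), so 2 colors suffice: χ(G) = 2.
A valid 2-coloring: color 1: [1, 2, 9, 11]; color 2: [0, 4].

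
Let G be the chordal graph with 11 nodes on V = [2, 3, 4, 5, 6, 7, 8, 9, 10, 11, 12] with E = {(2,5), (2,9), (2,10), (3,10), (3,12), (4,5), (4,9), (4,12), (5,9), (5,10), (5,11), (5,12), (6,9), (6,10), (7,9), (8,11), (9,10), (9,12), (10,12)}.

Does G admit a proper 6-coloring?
Yes, G is 6-colorable

A valid 6-coloring: color 1: [3, 9, 11]; color 2: [4, 7, 8, 10]; color 3: [5, 6]; color 4: [2, 12].
(χ(G) = 4 ≤ 6.)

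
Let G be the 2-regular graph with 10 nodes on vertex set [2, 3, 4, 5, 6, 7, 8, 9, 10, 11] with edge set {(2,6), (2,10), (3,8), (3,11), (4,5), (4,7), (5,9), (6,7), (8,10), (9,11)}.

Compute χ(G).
χ(G) = 2

Clique number ω(G) = 2 (lower bound: χ ≥ ω).
The graph is bipartite (no odd cycle), so 2 colors suffice: χ(G) = 2.
A valid 2-coloring: color 1: [3, 4, 6, 9, 10]; color 2: [2, 5, 7, 8, 11].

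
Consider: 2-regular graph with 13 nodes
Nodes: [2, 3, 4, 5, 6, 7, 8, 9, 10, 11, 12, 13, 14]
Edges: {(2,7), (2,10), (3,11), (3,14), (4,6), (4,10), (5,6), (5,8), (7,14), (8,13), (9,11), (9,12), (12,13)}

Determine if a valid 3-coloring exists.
Yes, G is 3-colorable

A valid 3-coloring: color 1: [2, 4, 5, 11, 13, 14]; color 2: [3, 6, 7, 8, 9, 10]; color 3: [12].
(χ(G) = 3 ≤ 3.)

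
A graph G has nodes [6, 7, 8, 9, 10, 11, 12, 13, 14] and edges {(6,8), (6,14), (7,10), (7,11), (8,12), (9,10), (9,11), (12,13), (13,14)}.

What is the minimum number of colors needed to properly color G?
Clique number ω(G) = 2 (lower bound: χ ≥ ω).
Odd cycle [14, 13, 12, 8, 6] needs 3 colors (χ ≥ 3).
The coloring below uses 3 colors, so χ(G) = 3.
A valid 3-coloring: color 1: [8, 10, 11, 13]; color 2: [6, 7, 9, 12]; color 3: [14].

χ(G) = 3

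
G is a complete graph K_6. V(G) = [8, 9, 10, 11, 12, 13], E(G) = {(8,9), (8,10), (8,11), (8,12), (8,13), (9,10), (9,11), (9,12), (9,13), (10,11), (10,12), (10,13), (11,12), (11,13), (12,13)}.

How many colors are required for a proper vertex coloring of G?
Clique number ω(G) = 6 (lower bound: χ ≥ ω).
The clique on [8, 9, 10, 11, 12, 13] has size 6, forcing χ ≥ 6, and the coloring below uses 6 colors, so χ(G) = 6.
A valid 6-coloring: color 1: [12]; color 2: [9]; color 3: [10]; color 4: [13]; color 5: [8]; color 6: [11].

χ(G) = 6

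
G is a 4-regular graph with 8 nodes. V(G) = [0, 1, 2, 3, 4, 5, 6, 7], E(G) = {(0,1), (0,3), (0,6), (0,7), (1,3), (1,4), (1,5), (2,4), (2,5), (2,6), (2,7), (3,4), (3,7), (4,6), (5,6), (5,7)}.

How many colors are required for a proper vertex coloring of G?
Clique number ω(G) = 3 (lower bound: χ ≥ ω).
The clique on [0, 1, 3] has size 3, forcing χ ≥ 3, and the coloring below uses 3 colors, so χ(G) = 3.
A valid 3-coloring: color 1: [0, 4, 5]; color 2: [1, 6, 7]; color 3: [2, 3].

χ(G) = 3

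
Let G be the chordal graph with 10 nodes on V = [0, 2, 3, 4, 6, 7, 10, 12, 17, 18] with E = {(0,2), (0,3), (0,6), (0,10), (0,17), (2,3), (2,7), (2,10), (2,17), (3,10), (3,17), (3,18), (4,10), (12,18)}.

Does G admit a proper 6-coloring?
Yes, G is 6-colorable

A valid 6-coloring: color 1: [0, 4, 7, 18]; color 2: [2, 6, 12]; color 3: [3]; color 4: [10, 17].
(χ(G) = 4 ≤ 6.)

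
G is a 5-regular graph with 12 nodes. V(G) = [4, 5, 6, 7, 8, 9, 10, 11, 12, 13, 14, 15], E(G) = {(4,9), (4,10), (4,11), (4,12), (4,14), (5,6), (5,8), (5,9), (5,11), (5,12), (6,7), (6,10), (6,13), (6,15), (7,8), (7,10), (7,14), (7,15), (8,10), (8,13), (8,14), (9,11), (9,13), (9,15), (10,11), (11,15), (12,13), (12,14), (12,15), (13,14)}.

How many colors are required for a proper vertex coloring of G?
χ(G) = 4

Clique number ω(G) = 3 (lower bound: χ ≥ ω).
Suppose a proper 3-coloring c exists. The clique [4, 9, 11] takes 3 distinct colors; by symmetry let c(4) = 1, c(9) = 2, c(11) = 3.
- Vertex 5: neighbors [9, 11] already have colors [2, 3] ⇒ c(5) = 1.
- Vertex 10: neighbors [4, 11] already have colors [1, 3] ⇒ c(10) = 2.
- Vertex 6: neighbors [5, 10] already have colors [1, 2] ⇒ c(6) = 3.
- Vertex 7: neighbors [10, 6] already have colors [2, 3] ⇒ c(7) = 1.
- Vertex 15: neighbors [7, 9, 6] already have colors [1, 2, 3] — all 3 colors blocked. Contradiction.
The forced assignments end in a contradiction, so G has no proper 3-coloring (χ ≥ 4).
The coloring below uses 4 colors, so χ(G) = 4.
A valid 4-coloring: color 1: [4, 5, 7, 13]; color 2: [9, 10, 12]; color 3: [6, 11, 14]; color 4: [8, 15].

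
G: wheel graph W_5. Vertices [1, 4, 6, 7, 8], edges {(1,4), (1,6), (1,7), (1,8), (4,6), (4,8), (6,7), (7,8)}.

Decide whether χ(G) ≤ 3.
A valid 3-coloring: color 1: [1]; color 2: [6, 8]; color 3: [4, 7].
(χ(G) = 3 ≤ 3.)

Yes, G is 3-colorable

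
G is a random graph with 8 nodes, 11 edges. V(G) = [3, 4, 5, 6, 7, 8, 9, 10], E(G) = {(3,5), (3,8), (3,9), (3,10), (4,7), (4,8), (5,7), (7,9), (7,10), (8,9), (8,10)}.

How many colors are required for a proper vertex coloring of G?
χ(G) = 3

Clique number ω(G) = 3 (lower bound: χ ≥ ω).
The clique on [3, 8, 9] has size 3, forcing χ ≥ 3, and the coloring below uses 3 colors, so χ(G) = 3.
A valid 3-coloring: color 1: [3, 6, 7]; color 2: [5, 8]; color 3: [4, 9, 10].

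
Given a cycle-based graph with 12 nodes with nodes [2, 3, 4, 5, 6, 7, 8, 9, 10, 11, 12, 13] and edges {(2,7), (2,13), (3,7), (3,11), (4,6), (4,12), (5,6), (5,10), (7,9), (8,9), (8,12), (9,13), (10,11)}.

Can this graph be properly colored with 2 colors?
Yes, G is 2-colorable

A valid 2-coloring: color 1: [2, 3, 6, 9, 10, 12]; color 2: [4, 5, 7, 8, 11, 13].
(χ(G) = 2 ≤ 2.)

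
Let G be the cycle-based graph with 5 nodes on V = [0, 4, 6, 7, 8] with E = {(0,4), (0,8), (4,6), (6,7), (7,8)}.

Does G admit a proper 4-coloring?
A valid 4-coloring: color 1: [6, 8]; color 2: [4, 7]; color 3: [0].
(χ(G) = 3 ≤ 4.)

Yes, G is 4-colorable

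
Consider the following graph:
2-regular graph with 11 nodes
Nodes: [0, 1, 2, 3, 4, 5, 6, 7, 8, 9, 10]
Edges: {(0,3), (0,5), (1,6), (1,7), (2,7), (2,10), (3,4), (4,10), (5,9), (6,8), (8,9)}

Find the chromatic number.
χ(G) = 3

Clique number ω(G) = 2 (lower bound: χ ≥ ω).
Odd cycle [1, 6, 8, 9, 5, 0, 3, 4, 10, 2, 7] needs 3 colors (χ ≥ 3).
The coloring below uses 3 colors, so χ(G) = 3.
A valid 3-coloring: color 1: [1, 2, 3, 5, 8]; color 2: [0, 4, 6, 7, 9]; color 3: [10].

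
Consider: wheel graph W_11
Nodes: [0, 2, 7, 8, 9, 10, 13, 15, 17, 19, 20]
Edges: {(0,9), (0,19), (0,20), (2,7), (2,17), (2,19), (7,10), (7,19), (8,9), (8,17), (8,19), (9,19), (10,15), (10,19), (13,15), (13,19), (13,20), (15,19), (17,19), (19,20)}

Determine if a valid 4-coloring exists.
A valid 4-coloring: color 1: [19]; color 2: [0, 2, 8, 10, 13]; color 3: [7, 9, 15, 17, 20].
(χ(G) = 3 ≤ 4.)

Yes, G is 4-colorable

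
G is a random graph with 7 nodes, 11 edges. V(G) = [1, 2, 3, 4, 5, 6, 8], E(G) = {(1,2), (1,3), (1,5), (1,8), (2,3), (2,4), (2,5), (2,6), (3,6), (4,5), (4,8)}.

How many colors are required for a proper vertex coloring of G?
Clique number ω(G) = 3 (lower bound: χ ≥ ω).
The clique on [1, 2, 3] has size 3, forcing χ ≥ 3, and the coloring below uses 3 colors, so χ(G) = 3.
A valid 3-coloring: color 1: [2, 8]; color 2: [1, 4, 6]; color 3: [3, 5].

χ(G) = 3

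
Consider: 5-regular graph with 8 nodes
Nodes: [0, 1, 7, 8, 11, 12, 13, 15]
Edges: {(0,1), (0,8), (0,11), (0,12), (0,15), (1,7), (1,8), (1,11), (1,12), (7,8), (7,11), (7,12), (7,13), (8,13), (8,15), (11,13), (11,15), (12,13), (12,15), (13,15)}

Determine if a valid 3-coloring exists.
Odd cycle [1, 0, 15, 13, 7] needs 3 colors (χ ≥ 3).
Vertex 8 is adjacent to every vertex of [0, 1, 7, 13, 15], which already need 3 colors among themselves, so 8 needs a new color (χ ≥ 4).
Hence χ(G) ≥ 4 > 3, so no proper 3-coloring exists.

No, G is not 3-colorable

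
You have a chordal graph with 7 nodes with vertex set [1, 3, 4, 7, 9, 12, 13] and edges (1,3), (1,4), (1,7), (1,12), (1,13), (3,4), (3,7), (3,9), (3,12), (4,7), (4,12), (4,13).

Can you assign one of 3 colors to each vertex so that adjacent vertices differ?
The clique on vertices [1, 3, 4, 12] has size 4 > 3, so it alone needs 4 colors.

No, G is not 3-colorable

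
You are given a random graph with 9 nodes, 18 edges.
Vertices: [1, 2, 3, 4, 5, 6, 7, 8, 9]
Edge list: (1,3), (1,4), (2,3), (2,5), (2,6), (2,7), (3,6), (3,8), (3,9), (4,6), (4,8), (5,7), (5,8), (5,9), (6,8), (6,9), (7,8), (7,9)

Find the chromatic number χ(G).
χ(G) = 3

Clique number ω(G) = 3 (lower bound: χ ≥ ω).
The clique on [3, 6, 8] has size 3, forcing χ ≥ 3, and the coloring below uses 3 colors, so χ(G) = 3.
A valid 3-coloring: color 1: [3, 4, 5]; color 2: [1, 2, 8, 9]; color 3: [6, 7].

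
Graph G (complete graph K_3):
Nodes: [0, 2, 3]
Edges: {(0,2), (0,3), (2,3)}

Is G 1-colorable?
No, G is not 1-colorable

The clique on vertices [0, 2, 3] has size 3 > 1, so it alone needs 3 colors.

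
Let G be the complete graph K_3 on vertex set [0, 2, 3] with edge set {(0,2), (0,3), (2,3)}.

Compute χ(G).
Clique number ω(G) = 3 (lower bound: χ ≥ ω).
The clique on [0, 2, 3] has size 3, forcing χ ≥ 3, and the coloring below uses 3 colors, so χ(G) = 3.
A valid 3-coloring: color 1: [0]; color 2: [2]; color 3: [3].

χ(G) = 3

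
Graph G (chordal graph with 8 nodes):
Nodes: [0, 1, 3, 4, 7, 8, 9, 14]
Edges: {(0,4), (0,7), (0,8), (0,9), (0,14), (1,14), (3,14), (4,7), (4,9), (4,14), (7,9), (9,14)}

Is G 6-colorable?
Yes, G is 6-colorable

A valid 6-coloring: color 1: [0, 1, 3]; color 2: [7, 8, 14]; color 3: [4]; color 4: [9].
(χ(G) = 4 ≤ 6.)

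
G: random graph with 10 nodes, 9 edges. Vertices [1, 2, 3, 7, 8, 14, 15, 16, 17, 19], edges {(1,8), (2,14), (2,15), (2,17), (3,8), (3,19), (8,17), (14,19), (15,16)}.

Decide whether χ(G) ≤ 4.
A valid 4-coloring: color 1: [2, 7, 8, 16, 19]; color 2: [1, 3, 14, 15, 17].
(χ(G) = 2 ≤ 4.)

Yes, G is 4-colorable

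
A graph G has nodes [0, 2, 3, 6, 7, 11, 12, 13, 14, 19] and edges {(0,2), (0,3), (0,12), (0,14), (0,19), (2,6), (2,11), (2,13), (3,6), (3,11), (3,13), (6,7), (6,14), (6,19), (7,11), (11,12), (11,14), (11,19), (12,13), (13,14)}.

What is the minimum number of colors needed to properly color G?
Clique number ω(G) = 2 (lower bound: χ ≥ ω).
The graph is bipartite (no odd cycle), so 2 colors suffice: χ(G) = 2.
A valid 2-coloring: color 1: [0, 6, 11, 13]; color 2: [2, 3, 7, 12, 14, 19].

χ(G) = 2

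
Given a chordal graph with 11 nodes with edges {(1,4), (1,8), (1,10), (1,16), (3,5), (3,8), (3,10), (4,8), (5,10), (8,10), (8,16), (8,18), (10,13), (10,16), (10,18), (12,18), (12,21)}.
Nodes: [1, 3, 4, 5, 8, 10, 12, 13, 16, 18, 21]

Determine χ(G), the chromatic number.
Clique number ω(G) = 4 (lower bound: χ ≥ ω).
The clique on [1, 8, 10, 16] has size 4, forcing χ ≥ 4, and the coloring below uses 4 colors, so χ(G) = 4.
A valid 4-coloring: color 1: [4, 10, 12]; color 2: [5, 8, 13, 21]; color 3: [1, 3, 18]; color 4: [16].

χ(G) = 4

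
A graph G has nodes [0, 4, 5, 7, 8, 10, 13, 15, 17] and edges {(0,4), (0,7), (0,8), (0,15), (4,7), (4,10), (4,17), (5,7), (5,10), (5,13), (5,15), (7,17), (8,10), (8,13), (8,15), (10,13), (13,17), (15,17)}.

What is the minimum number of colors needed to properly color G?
χ(G) = 3

Clique number ω(G) = 3 (lower bound: χ ≥ ω).
The clique on [0, 8, 15] has size 3, forcing χ ≥ 3, and the coloring below uses 3 colors, so χ(G) = 3.
A valid 3-coloring: color 1: [0, 10, 17]; color 2: [7, 13, 15]; color 3: [4, 5, 8].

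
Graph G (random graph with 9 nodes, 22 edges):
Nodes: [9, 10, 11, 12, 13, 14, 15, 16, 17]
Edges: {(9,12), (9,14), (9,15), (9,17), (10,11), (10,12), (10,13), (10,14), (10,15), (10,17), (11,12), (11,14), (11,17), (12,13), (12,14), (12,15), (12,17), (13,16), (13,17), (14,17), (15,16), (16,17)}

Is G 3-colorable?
No, G is not 3-colorable

The clique on vertices [10, 11, 12, 14, 17] has size 5 > 3, so it alone needs 5 colors.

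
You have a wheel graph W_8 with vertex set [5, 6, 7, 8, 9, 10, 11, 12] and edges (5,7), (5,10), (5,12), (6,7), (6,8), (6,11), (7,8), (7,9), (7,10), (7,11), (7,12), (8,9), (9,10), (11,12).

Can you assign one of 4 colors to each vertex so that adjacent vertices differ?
Yes, G is 4-colorable

A valid 4-coloring: color 1: [7]; color 2: [5, 6, 9]; color 3: [8, 10, 12]; color 4: [11].
(χ(G) = 4 ≤ 4.)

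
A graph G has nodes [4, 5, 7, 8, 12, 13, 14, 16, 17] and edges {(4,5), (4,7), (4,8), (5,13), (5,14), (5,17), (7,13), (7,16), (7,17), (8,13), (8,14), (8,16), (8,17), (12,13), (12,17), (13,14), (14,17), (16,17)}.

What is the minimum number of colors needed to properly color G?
Clique number ω(G) = 3 (lower bound: χ ≥ ω).
The clique on [8, 16, 17] has size 3, forcing χ ≥ 3, and the coloring below uses 3 colors, so χ(G) = 3.
A valid 3-coloring: color 1: [4, 13, 17]; color 2: [5, 7, 8, 12]; color 3: [14, 16].

χ(G) = 3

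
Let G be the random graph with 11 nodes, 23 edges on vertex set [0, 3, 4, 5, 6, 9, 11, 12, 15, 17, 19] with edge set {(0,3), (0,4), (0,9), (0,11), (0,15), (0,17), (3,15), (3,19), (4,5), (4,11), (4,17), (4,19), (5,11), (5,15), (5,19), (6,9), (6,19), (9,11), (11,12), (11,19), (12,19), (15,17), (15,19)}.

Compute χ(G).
χ(G) = 4

Clique number ω(G) = 4 (lower bound: χ ≥ ω).
The clique on [4, 5, 11, 19] has size 4, forcing χ ≥ 4, and the coloring below uses 4 colors, so χ(G) = 4.
A valid 4-coloring: color 1: [0, 19]; color 2: [6, 11, 15]; color 3: [3, 4, 9, 12]; color 4: [5, 17].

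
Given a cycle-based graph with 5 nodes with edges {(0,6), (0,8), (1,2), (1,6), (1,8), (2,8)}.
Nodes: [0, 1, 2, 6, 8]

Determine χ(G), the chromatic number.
χ(G) = 3

Clique number ω(G) = 3 (lower bound: χ ≥ ω).
The clique on [1, 2, 8] has size 3, forcing χ ≥ 3, and the coloring below uses 3 colors, so χ(G) = 3.
A valid 3-coloring: color 1: [0, 1]; color 2: [6, 8]; color 3: [2].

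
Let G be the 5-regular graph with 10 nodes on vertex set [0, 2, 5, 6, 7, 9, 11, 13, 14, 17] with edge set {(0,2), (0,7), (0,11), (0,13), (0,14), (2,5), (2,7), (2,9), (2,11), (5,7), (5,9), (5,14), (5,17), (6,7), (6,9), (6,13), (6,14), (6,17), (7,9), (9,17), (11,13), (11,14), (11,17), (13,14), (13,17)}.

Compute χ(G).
χ(G) = 4

Clique number ω(G) = 4 (lower bound: χ ≥ ω).
The clique on [0, 11, 13, 14] has size 4, forcing χ ≥ 4, and the coloring below uses 4 colors, so χ(G) = 4.
A valid 4-coloring: color 1: [7, 11]; color 2: [0, 5, 6]; color 3: [2, 14, 17]; color 4: [9, 13].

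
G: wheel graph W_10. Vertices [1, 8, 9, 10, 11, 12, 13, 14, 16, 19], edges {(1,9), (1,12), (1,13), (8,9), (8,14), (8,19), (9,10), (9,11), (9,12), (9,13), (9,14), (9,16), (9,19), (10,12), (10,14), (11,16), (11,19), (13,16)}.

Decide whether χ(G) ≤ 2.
No, G is not 2-colorable

The clique on vertices [1, 9, 12] has size 3 > 2, so it alone needs 3 colors.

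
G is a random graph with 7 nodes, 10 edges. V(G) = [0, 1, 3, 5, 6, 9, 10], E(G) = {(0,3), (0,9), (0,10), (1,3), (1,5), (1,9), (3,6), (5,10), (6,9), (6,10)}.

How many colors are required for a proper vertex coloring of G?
Clique number ω(G) = 2 (lower bound: χ ≥ ω).
Odd cycle [5, 1, 3, 0, 10] needs 3 colors (χ ≥ 3).
The coloring below uses 3 colors, so χ(G) = 3.
A valid 3-coloring: color 1: [0, 1, 6]; color 2: [3, 9, 10]; color 3: [5].

χ(G) = 3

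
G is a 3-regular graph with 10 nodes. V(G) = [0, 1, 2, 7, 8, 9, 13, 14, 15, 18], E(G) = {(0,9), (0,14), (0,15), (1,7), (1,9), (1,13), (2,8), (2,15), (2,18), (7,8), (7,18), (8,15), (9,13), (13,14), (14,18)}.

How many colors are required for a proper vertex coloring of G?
χ(G) = 3

Clique number ω(G) = 3 (lower bound: χ ≥ ω).
The clique on [1, 9, 13] has size 3, forcing χ ≥ 3, and the coloring below uses 3 colors, so χ(G) = 3.
A valid 3-coloring: color 1: [0, 1, 8, 18]; color 2: [7, 13, 15]; color 3: [2, 9, 14].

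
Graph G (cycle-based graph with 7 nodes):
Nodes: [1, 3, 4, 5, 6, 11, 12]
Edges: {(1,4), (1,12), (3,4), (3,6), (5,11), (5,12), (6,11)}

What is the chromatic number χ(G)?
χ(G) = 3

Clique number ω(G) = 2 (lower bound: χ ≥ ω).
Odd cycle [4, 1, 12, 5, 11, 6, 3] needs 3 colors (χ ≥ 3).
The coloring below uses 3 colors, so χ(G) = 3.
A valid 3-coloring: color 1: [4, 6, 12]; color 2: [1, 3, 5]; color 3: [11].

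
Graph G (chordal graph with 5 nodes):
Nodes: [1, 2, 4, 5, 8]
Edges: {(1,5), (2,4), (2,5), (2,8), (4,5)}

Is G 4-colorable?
A valid 4-coloring: color 1: [1, 2]; color 2: [5, 8]; color 3: [4].
(χ(G) = 3 ≤ 4.)

Yes, G is 4-colorable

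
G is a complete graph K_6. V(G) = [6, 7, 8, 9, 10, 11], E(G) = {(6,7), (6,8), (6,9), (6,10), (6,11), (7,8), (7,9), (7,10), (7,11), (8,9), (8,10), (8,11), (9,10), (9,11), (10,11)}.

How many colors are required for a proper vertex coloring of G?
χ(G) = 6

Clique number ω(G) = 6 (lower bound: χ ≥ ω).
The clique on [6, 7, 8, 9, 10, 11] has size 6, forcing χ ≥ 6, and the coloring below uses 6 colors, so χ(G) = 6.
A valid 6-coloring: color 1: [10]; color 2: [7]; color 3: [9]; color 4: [8]; color 5: [11]; color 6: [6].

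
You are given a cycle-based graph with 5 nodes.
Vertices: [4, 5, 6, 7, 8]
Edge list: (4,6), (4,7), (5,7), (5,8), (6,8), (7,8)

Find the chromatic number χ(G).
χ(G) = 3

Clique number ω(G) = 3 (lower bound: χ ≥ ω).
The clique on [5, 7, 8] has size 3, forcing χ ≥ 3, and the coloring below uses 3 colors, so χ(G) = 3.
A valid 3-coloring: color 1: [4, 8]; color 2: [6, 7]; color 3: [5].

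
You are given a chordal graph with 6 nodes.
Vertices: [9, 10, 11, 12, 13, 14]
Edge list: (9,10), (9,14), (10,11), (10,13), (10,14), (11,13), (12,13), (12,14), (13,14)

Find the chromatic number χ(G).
Clique number ω(G) = 3 (lower bound: χ ≥ ω).
The clique on [9, 10, 14] has size 3, forcing χ ≥ 3, and the coloring below uses 3 colors, so χ(G) = 3.
A valid 3-coloring: color 1: [10, 12]; color 2: [11, 14]; color 3: [9, 13].

χ(G) = 3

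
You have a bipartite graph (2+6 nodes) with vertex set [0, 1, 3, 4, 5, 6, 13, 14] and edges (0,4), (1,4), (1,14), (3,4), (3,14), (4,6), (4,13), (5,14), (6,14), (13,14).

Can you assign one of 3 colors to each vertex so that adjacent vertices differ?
A valid 3-coloring: color 1: [4, 14]; color 2: [0, 1, 3, 5, 6, 13].
(χ(G) = 2 ≤ 3.)

Yes, G is 3-colorable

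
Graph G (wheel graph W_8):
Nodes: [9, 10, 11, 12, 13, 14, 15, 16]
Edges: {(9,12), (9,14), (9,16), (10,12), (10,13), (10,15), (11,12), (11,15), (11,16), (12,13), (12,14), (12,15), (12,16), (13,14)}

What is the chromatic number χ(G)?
Clique number ω(G) = 3 (lower bound: χ ≥ ω).
Odd cycle [11, 16, 9, 14, 13, 10, 15] needs 3 colors (χ ≥ 3).
Vertex 12 is adjacent to every vertex of [9, 10, 11, 13, 14, 15, 16], which already need 3 colors among themselves, so 12 needs a new color (χ ≥ 4).
The coloring below uses 4 colors, so χ(G) = 4.
A valid 4-coloring: color 1: [12]; color 2: [9, 10, 11]; color 3: [14, 15, 16]; color 4: [13].

χ(G) = 4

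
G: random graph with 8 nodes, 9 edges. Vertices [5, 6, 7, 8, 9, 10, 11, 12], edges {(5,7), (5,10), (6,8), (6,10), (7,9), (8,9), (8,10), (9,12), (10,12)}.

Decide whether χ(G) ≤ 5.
Yes, G is 5-colorable

A valid 5-coloring: color 1: [9, 10, 11]; color 2: [7, 8, 12]; color 3: [5, 6].
(χ(G) = 3 ≤ 5.)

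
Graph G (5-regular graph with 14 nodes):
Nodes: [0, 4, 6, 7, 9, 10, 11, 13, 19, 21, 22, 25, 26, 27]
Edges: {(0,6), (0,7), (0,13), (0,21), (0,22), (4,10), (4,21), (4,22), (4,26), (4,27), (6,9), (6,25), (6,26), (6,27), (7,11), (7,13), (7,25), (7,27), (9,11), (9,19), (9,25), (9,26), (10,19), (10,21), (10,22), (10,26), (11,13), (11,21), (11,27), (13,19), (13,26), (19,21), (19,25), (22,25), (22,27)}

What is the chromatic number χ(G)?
Clique number ω(G) = 3 (lower bound: χ ≥ ω).
Suppose a proper 3-coloring c exists. The clique [0, 7, 13] takes 3 distinct colors; by symmetry let c(0) = 1, c(7) = 2, c(13) = 3.
- Vertex 11: neighbors [7, 13] already have colors [2, 3] ⇒ c(11) = 1.
- Vertex 27: neighbors [11, 7] already have colors [1, 2] ⇒ c(27) = 3.
- Vertex 6: neighbors [0, 27] already have colors [1, 3] ⇒ c(6) = 2.
- Vertex 9: neighbors [11, 6] already have colors [1, 2] ⇒ c(9) = 3.
- Vertex 22: neighbors [0, 27] already have colors [1, 3] ⇒ c(22) = 2.
- Vertex 4: neighbors [22, 27] already have colors [2, 3] ⇒ c(4) = 1.
- Vertex 26: neighbors [4, 6, 9] already have colors [1, 2, 3] — all 3 colors blocked. Contradiction.
The forced assignments end in a contradiction, so G has no proper 3-coloring (χ ≥ 4).
The coloring below uses 4 colors, so χ(G) = 4.
A valid 4-coloring: color 1: [6, 7, 19, 22]; color 2: [0, 4, 11, 25]; color 3: [9, 10, 13, 27]; color 4: [21, 26].

χ(G) = 4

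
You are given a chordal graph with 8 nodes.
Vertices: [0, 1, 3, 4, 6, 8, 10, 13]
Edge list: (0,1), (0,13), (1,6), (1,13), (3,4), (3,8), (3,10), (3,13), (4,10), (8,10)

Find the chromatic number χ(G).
Clique number ω(G) = 3 (lower bound: χ ≥ ω).
The clique on [0, 1, 13] has size 3, forcing χ ≥ 3, and the coloring below uses 3 colors, so χ(G) = 3.
A valid 3-coloring: color 1: [1, 3]; color 2: [6, 10, 13]; color 3: [0, 4, 8].

χ(G) = 3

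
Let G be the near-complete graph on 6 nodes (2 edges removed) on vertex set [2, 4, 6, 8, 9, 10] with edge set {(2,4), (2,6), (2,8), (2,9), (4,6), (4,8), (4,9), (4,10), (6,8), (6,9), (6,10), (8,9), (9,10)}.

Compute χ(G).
Clique number ω(G) = 5 (lower bound: χ ≥ ω).
The clique on [2, 4, 6, 8, 9] has size 5, forcing χ ≥ 5, and the coloring below uses 5 colors, so χ(G) = 5.
A valid 5-coloring: color 1: [6]; color 2: [9]; color 3: [4]; color 4: [8, 10]; color 5: [2].

χ(G) = 5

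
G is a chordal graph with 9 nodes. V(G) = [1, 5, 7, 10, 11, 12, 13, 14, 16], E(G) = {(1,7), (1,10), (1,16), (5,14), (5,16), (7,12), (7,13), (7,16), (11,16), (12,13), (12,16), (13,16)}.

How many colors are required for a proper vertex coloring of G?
Clique number ω(G) = 4 (lower bound: χ ≥ ω).
The clique on [7, 12, 13, 16] has size 4, forcing χ ≥ 4, and the coloring below uses 4 colors, so χ(G) = 4.
A valid 4-coloring: color 1: [10, 14, 16]; color 2: [5, 7, 11]; color 3: [1, 12]; color 4: [13].

χ(G) = 4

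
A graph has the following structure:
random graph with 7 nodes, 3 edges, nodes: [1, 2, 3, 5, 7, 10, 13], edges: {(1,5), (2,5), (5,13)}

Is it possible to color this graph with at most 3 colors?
A valid 3-coloring: color 1: [3, 5, 7, 10]; color 2: [1, 2, 13].
(χ(G) = 2 ≤ 3.)

Yes, G is 3-colorable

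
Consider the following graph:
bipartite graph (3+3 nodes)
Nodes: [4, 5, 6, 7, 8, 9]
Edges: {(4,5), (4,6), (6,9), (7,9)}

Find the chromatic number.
χ(G) = 2

Clique number ω(G) = 2 (lower bound: χ ≥ ω).
The graph is bipartite (no odd cycle), so 2 colors suffice: χ(G) = 2.
A valid 2-coloring: color 1: [5, 6, 7, 8]; color 2: [4, 9].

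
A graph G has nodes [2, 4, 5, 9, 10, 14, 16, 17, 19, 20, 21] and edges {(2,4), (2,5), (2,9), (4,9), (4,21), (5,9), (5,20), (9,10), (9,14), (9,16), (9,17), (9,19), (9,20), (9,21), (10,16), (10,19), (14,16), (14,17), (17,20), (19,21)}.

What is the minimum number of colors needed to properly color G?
Clique number ω(G) = 3 (lower bound: χ ≥ ω).
The clique on [2, 4, 9] has size 3, forcing χ ≥ 3, and the coloring below uses 3 colors, so χ(G) = 3.
A valid 3-coloring: color 1: [9]; color 2: [2, 10, 14, 20, 21]; color 3: [4, 5, 16, 17, 19].

χ(G) = 3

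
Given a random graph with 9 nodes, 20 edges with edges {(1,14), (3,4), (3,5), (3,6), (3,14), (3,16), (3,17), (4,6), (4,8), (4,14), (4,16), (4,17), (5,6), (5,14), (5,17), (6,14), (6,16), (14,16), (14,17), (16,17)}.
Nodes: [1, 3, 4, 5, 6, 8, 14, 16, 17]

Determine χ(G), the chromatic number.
χ(G) = 5

Clique number ω(G) = 5 (lower bound: χ ≥ ω).
The clique on [3, 4, 14, 16, 17] has size 5, forcing χ ≥ 5, and the coloring below uses 5 colors, so χ(G) = 5.
A valid 5-coloring: color 1: [8, 14]; color 2: [1, 4, 5]; color 3: [3]; color 4: [6, 17]; color 5: [16].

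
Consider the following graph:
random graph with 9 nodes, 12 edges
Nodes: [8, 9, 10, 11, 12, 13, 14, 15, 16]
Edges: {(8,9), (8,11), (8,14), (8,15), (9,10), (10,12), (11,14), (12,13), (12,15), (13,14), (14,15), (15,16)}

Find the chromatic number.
χ(G) = 3

Clique number ω(G) = 3 (lower bound: χ ≥ ω).
The clique on [8, 11, 14] has size 3, forcing χ ≥ 3, and the coloring below uses 3 colors, so χ(G) = 3.
A valid 3-coloring: color 1: [10, 11, 13, 15]; color 2: [8, 12, 16]; color 3: [9, 14].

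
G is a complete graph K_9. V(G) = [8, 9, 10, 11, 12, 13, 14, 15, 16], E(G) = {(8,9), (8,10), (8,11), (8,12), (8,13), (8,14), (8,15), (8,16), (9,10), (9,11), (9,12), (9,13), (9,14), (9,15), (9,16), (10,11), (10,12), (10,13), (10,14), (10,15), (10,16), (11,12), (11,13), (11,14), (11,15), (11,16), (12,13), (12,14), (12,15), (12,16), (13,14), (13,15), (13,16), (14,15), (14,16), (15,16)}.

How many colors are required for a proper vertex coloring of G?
Clique number ω(G) = 9 (lower bound: χ ≥ ω).
The clique on [8, 9, 10, 11, 12, 13, 14, 15, 16] has size 9, forcing χ ≥ 9, and the coloring below uses 9 colors, so χ(G) = 9.
A valid 9-coloring: color 1: [16]; color 2: [10]; color 3: [15]; color 4: [12]; color 5: [9]; color 6: [13]; color 7: [8]; color 8: [11]; color 9: [14].

χ(G) = 9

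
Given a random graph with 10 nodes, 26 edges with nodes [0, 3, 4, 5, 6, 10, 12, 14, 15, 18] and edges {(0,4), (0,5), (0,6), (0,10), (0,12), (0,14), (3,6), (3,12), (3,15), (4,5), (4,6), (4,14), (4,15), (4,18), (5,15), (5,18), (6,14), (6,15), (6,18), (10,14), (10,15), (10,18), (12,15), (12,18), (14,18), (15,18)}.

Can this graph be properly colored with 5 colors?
A valid 5-coloring: color 1: [0, 3, 18]; color 2: [14, 15]; color 3: [4, 10, 12]; color 4: [5, 6].
(χ(G) = 4 ≤ 5.)

Yes, G is 5-colorable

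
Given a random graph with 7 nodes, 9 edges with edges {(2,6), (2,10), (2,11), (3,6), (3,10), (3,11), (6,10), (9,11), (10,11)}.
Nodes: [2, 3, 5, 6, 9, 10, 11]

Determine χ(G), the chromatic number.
χ(G) = 3

Clique number ω(G) = 3 (lower bound: χ ≥ ω).
The clique on [2, 10, 11] has size 3, forcing χ ≥ 3, and the coloring below uses 3 colors, so χ(G) = 3.
A valid 3-coloring: color 1: [5, 9, 10]; color 2: [6, 11]; color 3: [2, 3].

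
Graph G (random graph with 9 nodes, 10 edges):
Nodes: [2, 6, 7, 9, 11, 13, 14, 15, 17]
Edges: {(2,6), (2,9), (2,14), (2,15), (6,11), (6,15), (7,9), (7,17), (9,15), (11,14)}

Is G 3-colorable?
Yes, G is 3-colorable

A valid 3-coloring: color 1: [2, 7, 11, 13]; color 2: [6, 9, 14, 17]; color 3: [15].
(χ(G) = 3 ≤ 3.)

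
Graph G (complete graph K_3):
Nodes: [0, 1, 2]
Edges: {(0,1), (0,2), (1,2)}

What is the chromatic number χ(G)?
χ(G) = 3

Clique number ω(G) = 3 (lower bound: χ ≥ ω).
The clique on [0, 1, 2] has size 3, forcing χ ≥ 3, and the coloring below uses 3 colors, so χ(G) = 3.
A valid 3-coloring: color 1: [0]; color 2: [2]; color 3: [1].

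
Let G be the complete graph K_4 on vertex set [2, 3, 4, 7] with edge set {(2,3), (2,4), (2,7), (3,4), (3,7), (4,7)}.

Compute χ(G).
Clique number ω(G) = 4 (lower bound: χ ≥ ω).
The clique on [2, 3, 4, 7] has size 4, forcing χ ≥ 4, and the coloring below uses 4 colors, so χ(G) = 4.
A valid 4-coloring: color 1: [3]; color 2: [7]; color 3: [2]; color 4: [4].

χ(G) = 4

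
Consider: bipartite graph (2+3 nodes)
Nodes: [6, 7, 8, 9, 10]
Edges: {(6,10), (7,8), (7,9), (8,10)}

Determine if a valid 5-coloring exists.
Yes, G is 5-colorable

A valid 5-coloring: color 1: [7, 10]; color 2: [6, 8, 9].
(χ(G) = 2 ≤ 5.)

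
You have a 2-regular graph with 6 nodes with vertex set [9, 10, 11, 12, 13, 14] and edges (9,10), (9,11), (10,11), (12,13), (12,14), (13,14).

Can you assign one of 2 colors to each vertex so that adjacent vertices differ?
The clique on vertices [9, 10, 11] has size 3 > 2, so it alone needs 3 colors.

No, G is not 2-colorable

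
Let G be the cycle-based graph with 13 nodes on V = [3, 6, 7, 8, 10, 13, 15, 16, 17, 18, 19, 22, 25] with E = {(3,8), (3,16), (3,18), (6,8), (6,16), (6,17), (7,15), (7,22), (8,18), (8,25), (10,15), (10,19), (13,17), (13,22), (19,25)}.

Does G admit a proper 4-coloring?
A valid 4-coloring: color 1: [8, 15, 16, 17, 19, 22]; color 2: [3, 6, 7, 10, 13, 25]; color 3: [18].
(χ(G) = 3 ≤ 4.)

Yes, G is 4-colorable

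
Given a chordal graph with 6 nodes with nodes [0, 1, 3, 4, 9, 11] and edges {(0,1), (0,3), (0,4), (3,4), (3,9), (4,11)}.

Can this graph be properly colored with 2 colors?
The clique on vertices [0, 3, 4] has size 3 > 2, so it alone needs 3 colors.

No, G is not 2-colorable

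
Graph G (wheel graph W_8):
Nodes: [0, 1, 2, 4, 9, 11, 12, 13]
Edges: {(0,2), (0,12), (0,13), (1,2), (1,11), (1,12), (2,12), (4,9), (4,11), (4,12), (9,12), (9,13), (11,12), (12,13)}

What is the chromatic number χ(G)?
Clique number ω(G) = 3 (lower bound: χ ≥ ω).
Odd cycle [13, 9, 4, 11, 1, 2, 0] needs 3 colors (χ ≥ 3).
Vertex 12 is adjacent to every vertex of [0, 1, 2, 4, 9, 11, 13], which already need 3 colors among themselves, so 12 needs a new color (χ ≥ 4).
The coloring below uses 4 colors, so χ(G) = 4.
A valid 4-coloring: color 1: [12]; color 2: [2, 4, 13]; color 3: [0, 9, 11]; color 4: [1].

χ(G) = 4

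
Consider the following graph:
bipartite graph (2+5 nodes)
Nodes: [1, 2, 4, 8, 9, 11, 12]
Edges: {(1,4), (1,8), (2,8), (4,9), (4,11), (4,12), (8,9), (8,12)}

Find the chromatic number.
Clique number ω(G) = 2 (lower bound: χ ≥ ω).
The graph is bipartite (no odd cycle), so 2 colors suffice: χ(G) = 2.
A valid 2-coloring: color 1: [4, 8]; color 2: [1, 2, 9, 11, 12].

χ(G) = 2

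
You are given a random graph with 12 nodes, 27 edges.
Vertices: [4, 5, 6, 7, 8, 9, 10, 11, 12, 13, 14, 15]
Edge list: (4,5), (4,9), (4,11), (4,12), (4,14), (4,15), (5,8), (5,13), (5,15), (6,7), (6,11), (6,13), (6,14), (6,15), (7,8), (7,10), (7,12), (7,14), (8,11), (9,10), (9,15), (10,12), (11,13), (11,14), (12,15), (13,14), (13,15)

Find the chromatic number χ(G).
χ(G) = 4

Clique number ω(G) = 4 (lower bound: χ ≥ ω).
The clique on [6, 11, 13, 14] has size 4, forcing χ ≥ 4, and the coloring below uses 4 colors, so χ(G) = 4.
A valid 4-coloring: color 1: [4, 7, 13]; color 2: [8, 10, 14, 15]; color 3: [5, 6, 9, 12]; color 4: [11].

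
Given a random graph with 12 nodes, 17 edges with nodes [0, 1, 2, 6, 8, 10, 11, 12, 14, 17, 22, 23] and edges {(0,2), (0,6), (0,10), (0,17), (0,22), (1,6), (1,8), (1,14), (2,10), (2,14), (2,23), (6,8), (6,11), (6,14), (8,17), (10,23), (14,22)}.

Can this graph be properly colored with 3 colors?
Yes, G is 3-colorable

A valid 3-coloring: color 1: [0, 8, 11, 12, 14, 23]; color 2: [2, 6, 17, 22]; color 3: [1, 10].
(χ(G) = 3 ≤ 3.)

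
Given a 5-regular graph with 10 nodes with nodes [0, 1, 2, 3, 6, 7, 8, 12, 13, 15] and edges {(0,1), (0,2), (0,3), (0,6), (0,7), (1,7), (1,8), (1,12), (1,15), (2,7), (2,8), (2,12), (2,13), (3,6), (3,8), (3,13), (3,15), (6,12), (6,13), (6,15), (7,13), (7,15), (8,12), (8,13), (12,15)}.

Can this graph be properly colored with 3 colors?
Suppose a proper 3-coloring c exists. The clique [0, 1, 7] takes 3 distinct colors; by symmetry let c(0) = 1, c(1) = 2, c(7) = 3.
- Vertex 2: neighbors [0, 7] already have colors [1, 3] ⇒ c(2) = 2.
- Vertex 13: neighbors [2, 7] already have colors [2, 3] ⇒ c(13) = 1.
- Vertex 15: neighbors [1, 7] already have colors [2, 3] ⇒ c(15) = 1.
- Vertex 8: neighbors [13, 1] already have colors [1, 2] ⇒ c(8) = 3.
- Vertex 12: neighbors [15, 1, 8] already have colors [1, 2, 3] — all 3 colors blocked. Contradiction.
The forced assignments end in a contradiction, so G has no proper 3-coloring (χ ≥ 4).

No, G is not 3-colorable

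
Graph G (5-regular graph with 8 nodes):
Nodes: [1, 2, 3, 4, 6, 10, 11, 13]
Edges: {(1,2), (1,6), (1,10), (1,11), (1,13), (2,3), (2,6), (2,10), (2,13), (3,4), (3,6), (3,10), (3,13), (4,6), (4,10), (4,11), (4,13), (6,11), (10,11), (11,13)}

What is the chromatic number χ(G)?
Clique number ω(G) = 3 (lower bound: χ ≥ ω).
Odd cycle [3, 4, 11, 1, 2] needs 3 colors (χ ≥ 3).
Vertex 6 is adjacent to every vertex of [1, 2, 3, 4, 11], which already need 3 colors among themselves, so 6 needs a new color (χ ≥ 4).
The coloring below uses 4 colors, so χ(G) = 4.
A valid 4-coloring: color 1: [6, 10, 13]; color 2: [1, 3]; color 3: [2, 4]; color 4: [11].

χ(G) = 4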